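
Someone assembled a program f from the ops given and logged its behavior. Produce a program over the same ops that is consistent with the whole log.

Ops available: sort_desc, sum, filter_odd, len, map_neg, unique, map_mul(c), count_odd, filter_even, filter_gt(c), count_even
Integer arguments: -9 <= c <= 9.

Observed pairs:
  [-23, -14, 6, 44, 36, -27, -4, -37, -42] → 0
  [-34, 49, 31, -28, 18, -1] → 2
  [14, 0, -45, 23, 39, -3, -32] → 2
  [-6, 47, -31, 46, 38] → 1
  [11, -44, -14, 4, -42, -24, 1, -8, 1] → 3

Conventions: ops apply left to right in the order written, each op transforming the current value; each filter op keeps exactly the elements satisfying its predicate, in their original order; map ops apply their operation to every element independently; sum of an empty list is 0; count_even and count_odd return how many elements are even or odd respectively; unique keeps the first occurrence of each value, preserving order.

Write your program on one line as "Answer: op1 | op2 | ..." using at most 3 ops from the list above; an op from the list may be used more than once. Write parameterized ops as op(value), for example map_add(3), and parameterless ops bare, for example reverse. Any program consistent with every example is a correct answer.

filter_odd | filter_gt(0) | len

Check, running the answer program on each example:
  [-23, -14, 6, 44, 36, -27, -4, -37, -42] -> [-23, -27, -37] -> [] -> 0
  [-34, 49, 31, -28, 18, -1] -> [49, 31, -1] -> [49, 31] -> 2
  [14, 0, -45, 23, 39, -3, -32] -> [-45, 23, 39, -3] -> [23, 39] -> 2
  [-6, 47, -31, 46, 38] -> [47, -31] -> [47] -> 1
  [11, -44, -14, 4, -42, -24, 1, -8, 1] -> [11, 1, 1] -> [11, 1, 1] -> 3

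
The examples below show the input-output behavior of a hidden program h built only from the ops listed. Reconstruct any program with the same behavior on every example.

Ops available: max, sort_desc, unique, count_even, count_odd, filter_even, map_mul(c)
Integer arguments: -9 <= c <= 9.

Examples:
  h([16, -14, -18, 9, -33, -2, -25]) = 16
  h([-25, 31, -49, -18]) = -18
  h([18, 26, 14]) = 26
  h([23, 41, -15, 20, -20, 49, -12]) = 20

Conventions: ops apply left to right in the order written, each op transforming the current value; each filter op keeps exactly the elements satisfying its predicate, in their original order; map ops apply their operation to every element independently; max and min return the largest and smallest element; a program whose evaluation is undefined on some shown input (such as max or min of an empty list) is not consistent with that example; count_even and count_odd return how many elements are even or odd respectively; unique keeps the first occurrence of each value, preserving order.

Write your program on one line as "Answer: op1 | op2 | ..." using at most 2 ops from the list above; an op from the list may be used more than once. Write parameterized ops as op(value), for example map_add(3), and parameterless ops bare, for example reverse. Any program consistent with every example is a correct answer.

filter_even | max

Check, running the answer program on each example:
  [16, -14, -18, 9, -33, -2, -25] -> [16, -14, -18, -2] -> 16
  [-25, 31, -49, -18] -> [-18] -> -18
  [18, 26, 14] -> [18, 26, 14] -> 26
  [23, 41, -15, 20, -20, 49, -12] -> [20, -20, -12] -> 20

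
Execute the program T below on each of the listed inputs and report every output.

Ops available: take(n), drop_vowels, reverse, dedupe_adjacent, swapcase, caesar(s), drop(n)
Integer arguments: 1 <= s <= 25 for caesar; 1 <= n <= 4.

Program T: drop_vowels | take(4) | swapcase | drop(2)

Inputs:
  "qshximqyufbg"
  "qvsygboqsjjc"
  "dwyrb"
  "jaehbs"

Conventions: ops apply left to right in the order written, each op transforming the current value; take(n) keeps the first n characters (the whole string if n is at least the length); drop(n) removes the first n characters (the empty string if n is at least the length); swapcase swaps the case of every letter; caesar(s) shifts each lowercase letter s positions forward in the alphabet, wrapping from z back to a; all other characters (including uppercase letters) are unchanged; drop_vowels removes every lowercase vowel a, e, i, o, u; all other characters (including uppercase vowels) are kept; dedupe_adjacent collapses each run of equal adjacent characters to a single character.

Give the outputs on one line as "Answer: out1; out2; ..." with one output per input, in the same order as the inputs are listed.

"HX"; "SY"; "YR"; "BS"

Execution, op by op:
  "qshximqyufbg" -> "qshxmqyfbg" -> "qshx" -> "QSHX" -> "HX"
  "qvsygboqsjjc" -> "qvsygbqsjjc" -> "qvsy" -> "QVSY" -> "SY"
  "dwyrb" -> "dwyrb" -> "dwyr" -> "DWYR" -> "YR"
  "jaehbs" -> "jhbs" -> "jhbs" -> "JHBS" -> "BS"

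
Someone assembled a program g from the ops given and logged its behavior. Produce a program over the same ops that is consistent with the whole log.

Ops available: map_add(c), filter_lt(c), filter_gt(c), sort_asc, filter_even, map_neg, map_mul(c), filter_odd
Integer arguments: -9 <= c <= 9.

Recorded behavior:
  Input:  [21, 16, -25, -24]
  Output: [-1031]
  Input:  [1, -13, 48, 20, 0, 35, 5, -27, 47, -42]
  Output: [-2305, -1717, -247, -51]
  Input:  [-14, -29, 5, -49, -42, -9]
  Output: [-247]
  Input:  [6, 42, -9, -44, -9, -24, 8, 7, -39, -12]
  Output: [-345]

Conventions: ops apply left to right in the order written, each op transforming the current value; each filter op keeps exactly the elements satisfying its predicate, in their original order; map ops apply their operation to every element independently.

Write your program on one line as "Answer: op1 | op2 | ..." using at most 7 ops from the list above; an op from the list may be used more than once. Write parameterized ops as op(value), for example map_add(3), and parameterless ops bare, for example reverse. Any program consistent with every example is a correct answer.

filter_gt(0) | map_mul(7) | map_mul(-7) | sort_asc | filter_odd | map_add(-2)

Check, running the answer program on each example:
  [21, 16, -25, -24] -> [21, 16] -> [147, 112] -> [-1029, -784] -> [-1029, -784] -> [-1029] -> [-1031]
  [1, -13, 48, 20, 0, 35, 5, -27, 47, -42] -> [1, 48, 20, 35, 5, 47] -> [7, 336, 140, 245, 35, 329] -> [-49, -2352, -980, -1715, -245, -2303] -> [-2352, -2303, -1715, -980, -245, -49] -> [-2303, -1715, -245, -49] -> [-2305, -1717, -247, -51]
  [-14, -29, 5, -49, -42, -9] -> [5] -> [35] -> [-245] -> [-245] -> [-245] -> [-247]
  [6, 42, -9, -44, -9, -24, 8, 7, -39, -12] -> [6, 42, 8, 7] -> [42, 294, 56, 49] -> [-294, -2058, -392, -343] -> [-2058, -392, -343, -294] -> [-343] -> [-345]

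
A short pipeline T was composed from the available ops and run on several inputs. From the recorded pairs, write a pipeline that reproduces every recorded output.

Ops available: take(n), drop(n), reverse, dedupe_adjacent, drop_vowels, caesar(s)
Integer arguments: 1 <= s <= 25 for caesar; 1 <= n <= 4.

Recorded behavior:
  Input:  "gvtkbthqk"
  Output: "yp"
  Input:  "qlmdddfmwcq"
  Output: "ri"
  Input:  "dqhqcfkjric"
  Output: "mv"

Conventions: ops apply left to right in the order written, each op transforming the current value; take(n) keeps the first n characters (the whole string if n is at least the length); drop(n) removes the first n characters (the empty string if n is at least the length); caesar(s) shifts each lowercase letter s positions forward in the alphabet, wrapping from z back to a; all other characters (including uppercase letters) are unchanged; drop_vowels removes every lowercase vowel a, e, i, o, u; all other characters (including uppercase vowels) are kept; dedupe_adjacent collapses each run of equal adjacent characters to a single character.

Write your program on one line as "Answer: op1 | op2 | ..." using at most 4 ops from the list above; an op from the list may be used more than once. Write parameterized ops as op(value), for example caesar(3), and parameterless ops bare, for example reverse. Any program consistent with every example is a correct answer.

drop_vowels | caesar(5) | take(4) | drop(2)

Check, running the answer program on each example:
  "gvtkbthqk" -> "gvtkbthqk" -> "laypgymvp" -> "layp" -> "yp"
  "qlmdddfmwcq" -> "qlmdddfmwcq" -> "vqriiikrbhv" -> "vqri" -> "ri"
  "dqhqcfkjric" -> "dqhqcfkjrc" -> "ivmvhkpowh" -> "ivmv" -> "mv"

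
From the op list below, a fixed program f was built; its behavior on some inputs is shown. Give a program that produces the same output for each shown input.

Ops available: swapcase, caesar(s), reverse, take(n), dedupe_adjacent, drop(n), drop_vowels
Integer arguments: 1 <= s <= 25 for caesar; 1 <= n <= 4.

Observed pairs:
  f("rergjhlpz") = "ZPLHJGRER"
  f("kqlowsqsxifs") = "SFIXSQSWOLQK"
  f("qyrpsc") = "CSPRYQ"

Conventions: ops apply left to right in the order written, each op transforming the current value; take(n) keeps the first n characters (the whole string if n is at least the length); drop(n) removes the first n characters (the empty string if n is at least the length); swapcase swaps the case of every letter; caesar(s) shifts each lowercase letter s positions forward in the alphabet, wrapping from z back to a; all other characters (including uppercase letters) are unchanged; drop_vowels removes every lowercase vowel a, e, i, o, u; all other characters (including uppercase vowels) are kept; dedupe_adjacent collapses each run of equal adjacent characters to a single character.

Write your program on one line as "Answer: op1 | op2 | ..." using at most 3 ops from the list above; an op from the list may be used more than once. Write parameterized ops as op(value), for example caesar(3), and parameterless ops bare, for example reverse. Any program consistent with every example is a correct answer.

reverse | swapcase

Check, running the answer program on each example:
  "rergjhlpz" -> "zplhjgrer" -> "ZPLHJGRER"
  "kqlowsqsxifs" -> "sfixsqswolqk" -> "SFIXSQSWOLQK"
  "qyrpsc" -> "cspryq" -> "CSPRYQ"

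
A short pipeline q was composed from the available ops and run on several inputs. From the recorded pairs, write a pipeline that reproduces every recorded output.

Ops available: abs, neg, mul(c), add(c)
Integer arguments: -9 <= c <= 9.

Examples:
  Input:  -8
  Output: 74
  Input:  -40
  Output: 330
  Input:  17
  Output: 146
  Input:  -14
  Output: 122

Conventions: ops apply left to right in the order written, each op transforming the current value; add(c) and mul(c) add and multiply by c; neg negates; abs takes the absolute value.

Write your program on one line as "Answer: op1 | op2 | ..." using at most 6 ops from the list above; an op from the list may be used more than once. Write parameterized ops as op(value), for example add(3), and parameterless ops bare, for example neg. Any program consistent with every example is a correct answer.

mul(-8) | abs | add(2) | add(3) | add(5)

Check, running the answer program on each example:
  -8 -> 64 -> 64 -> 66 -> 69 -> 74
  -40 -> 320 -> 320 -> 322 -> 325 -> 330
  17 -> -136 -> 136 -> 138 -> 141 -> 146
  -14 -> 112 -> 112 -> 114 -> 117 -> 122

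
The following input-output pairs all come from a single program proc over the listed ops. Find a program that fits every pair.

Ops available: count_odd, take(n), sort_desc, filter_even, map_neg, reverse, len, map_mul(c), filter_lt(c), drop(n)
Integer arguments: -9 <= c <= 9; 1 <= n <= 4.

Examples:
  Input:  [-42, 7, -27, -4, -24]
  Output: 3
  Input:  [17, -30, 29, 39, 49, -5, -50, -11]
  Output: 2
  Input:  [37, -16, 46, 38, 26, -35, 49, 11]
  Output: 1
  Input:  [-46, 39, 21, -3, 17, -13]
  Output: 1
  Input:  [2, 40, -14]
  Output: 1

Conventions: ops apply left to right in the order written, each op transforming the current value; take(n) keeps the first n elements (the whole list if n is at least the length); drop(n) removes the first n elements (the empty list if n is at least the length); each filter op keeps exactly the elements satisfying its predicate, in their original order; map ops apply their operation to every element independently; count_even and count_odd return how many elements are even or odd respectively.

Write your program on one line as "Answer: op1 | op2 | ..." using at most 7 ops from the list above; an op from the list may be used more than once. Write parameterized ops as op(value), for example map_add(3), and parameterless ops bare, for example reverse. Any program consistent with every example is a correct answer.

filter_lt(2) | map_neg | filter_even | sort_desc | map_neg | len

Check, running the answer program on each example:
  [-42, 7, -27, -4, -24] -> [-42, -27, -4, -24] -> [42, 27, 4, 24] -> [42, 4, 24] -> [42, 24, 4] -> [-42, -24, -4] -> 3
  [17, -30, 29, 39, 49, -5, -50, -11] -> [-30, -5, -50, -11] -> [30, 5, 50, 11] -> [30, 50] -> [50, 30] -> [-50, -30] -> 2
  [37, -16, 46, 38, 26, -35, 49, 11] -> [-16, -35] -> [16, 35] -> [16] -> [16] -> [-16] -> 1
  [-46, 39, 21, -3, 17, -13] -> [-46, -3, -13] -> [46, 3, 13] -> [46] -> [46] -> [-46] -> 1
  [2, 40, -14] -> [-14] -> [14] -> [14] -> [14] -> [-14] -> 1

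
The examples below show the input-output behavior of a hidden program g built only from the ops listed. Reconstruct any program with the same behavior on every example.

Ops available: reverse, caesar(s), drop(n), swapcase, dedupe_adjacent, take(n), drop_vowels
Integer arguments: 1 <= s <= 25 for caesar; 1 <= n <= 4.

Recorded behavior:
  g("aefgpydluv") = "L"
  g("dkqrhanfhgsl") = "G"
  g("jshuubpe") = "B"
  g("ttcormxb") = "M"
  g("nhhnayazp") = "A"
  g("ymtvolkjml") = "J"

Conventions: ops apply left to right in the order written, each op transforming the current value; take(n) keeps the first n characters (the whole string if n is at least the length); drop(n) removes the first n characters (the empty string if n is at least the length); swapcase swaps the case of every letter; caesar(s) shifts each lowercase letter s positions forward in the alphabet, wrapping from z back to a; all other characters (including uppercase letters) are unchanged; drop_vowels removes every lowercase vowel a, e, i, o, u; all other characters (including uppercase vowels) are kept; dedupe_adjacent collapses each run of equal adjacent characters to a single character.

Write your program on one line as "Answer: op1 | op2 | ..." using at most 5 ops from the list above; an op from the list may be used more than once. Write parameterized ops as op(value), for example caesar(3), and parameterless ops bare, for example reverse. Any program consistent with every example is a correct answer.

reverse | drop(2) | swapcase | take(4) | take(1)

Check, running the answer program on each example:
  "aefgpydluv" -> "vuldypgfea" -> "ldypgfea" -> "LDYPGFEA" -> "LDYP" -> "L"
  "dkqrhanfhgsl" -> "lsghfnahrqkd" -> "ghfnahrqkd" -> "GHFNAHRQKD" -> "GHFN" -> "G"
  "jshuubpe" -> "epbuuhsj" -> "buuhsj" -> "BUUHSJ" -> "BUUH" -> "B"
  "ttcormxb" -> "bxmroctt" -> "mroctt" -> "MROCTT" -> "MROC" -> "M"
  "nhhnayazp" -> "pzayanhhn" -> "ayanhhn" -> "AYANHHN" -> "AYAN" -> "A"
  "ymtvolkjml" -> "lmjklovtmy" -> "jklovtmy" -> "JKLOVTMY" -> "JKLO" -> "J"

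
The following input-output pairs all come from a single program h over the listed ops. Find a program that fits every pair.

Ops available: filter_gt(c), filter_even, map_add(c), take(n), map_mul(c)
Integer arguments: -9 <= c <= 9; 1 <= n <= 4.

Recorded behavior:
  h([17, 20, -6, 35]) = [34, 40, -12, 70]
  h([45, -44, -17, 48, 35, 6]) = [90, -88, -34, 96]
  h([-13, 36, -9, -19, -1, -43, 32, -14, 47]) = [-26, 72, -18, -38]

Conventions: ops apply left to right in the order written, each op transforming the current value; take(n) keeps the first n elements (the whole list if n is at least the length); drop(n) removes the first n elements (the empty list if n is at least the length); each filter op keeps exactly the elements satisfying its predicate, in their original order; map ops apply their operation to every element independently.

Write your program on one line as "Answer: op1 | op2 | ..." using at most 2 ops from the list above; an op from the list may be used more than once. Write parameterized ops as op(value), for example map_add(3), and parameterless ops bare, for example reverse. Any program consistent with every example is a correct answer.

map_mul(2) | take(4)

Check, running the answer program on each example:
  [17, 20, -6, 35] -> [34, 40, -12, 70] -> [34, 40, -12, 70]
  [45, -44, -17, 48, 35, 6] -> [90, -88, -34, 96, 70, 12] -> [90, -88, -34, 96]
  [-13, 36, -9, -19, -1, -43, 32, -14, 47] -> [-26, 72, -18, -38, -2, -86, 64, -28, 94] -> [-26, 72, -18, -38]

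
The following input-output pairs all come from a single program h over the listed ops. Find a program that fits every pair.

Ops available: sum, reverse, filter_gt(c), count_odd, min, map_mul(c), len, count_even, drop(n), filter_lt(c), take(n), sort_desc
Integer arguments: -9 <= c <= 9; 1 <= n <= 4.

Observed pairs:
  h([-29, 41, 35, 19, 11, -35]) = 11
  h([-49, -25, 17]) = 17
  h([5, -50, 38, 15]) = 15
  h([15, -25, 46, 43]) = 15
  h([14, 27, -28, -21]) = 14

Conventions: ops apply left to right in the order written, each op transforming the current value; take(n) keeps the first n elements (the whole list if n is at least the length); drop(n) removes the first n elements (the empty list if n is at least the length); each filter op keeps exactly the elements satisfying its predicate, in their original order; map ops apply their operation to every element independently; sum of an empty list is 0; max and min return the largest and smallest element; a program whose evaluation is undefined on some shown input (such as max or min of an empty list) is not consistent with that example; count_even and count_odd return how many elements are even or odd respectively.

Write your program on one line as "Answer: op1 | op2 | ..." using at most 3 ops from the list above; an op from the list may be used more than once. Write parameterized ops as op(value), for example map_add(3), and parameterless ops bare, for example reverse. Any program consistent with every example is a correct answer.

filter_gt(8) | sort_desc | min

Check, running the answer program on each example:
  [-29, 41, 35, 19, 11, -35] -> [41, 35, 19, 11] -> [41, 35, 19, 11] -> 11
  [-49, -25, 17] -> [17] -> [17] -> 17
  [5, -50, 38, 15] -> [38, 15] -> [38, 15] -> 15
  [15, -25, 46, 43] -> [15, 46, 43] -> [46, 43, 15] -> 15
  [14, 27, -28, -21] -> [14, 27] -> [27, 14] -> 14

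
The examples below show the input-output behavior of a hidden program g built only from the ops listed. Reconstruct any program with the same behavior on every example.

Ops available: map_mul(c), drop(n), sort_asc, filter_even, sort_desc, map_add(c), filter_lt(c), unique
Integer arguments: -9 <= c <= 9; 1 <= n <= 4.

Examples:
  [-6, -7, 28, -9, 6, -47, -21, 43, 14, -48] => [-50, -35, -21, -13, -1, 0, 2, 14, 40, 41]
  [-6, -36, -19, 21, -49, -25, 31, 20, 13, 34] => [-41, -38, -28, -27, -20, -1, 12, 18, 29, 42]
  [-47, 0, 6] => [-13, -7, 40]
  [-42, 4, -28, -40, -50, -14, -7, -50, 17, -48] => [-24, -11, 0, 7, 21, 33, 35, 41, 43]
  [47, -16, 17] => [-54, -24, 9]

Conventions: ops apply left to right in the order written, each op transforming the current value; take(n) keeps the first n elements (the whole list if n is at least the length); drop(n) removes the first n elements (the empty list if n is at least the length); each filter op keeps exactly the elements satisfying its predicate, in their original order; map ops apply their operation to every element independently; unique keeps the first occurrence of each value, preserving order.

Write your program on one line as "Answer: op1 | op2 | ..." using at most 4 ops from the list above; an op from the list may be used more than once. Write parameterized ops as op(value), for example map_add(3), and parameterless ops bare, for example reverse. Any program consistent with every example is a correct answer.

unique | sort_desc | map_mul(-1) | map_add(-7)

Check, running the answer program on each example:
  [-6, -7, 28, -9, 6, -47, -21, 43, 14, -48] -> [-6, -7, 28, -9, 6, -47, -21, 43, 14, -48] -> [43, 28, 14, 6, -6, -7, -9, -21, -47, -48] -> [-43, -28, -14, -6, 6, 7, 9, 21, 47, 48] -> [-50, -35, -21, -13, -1, 0, 2, 14, 40, 41]
  [-6, -36, -19, 21, -49, -25, 31, 20, 13, 34] -> [-6, -36, -19, 21, -49, -25, 31, 20, 13, 34] -> [34, 31, 21, 20, 13, -6, -19, -25, -36, -49] -> [-34, -31, -21, -20, -13, 6, 19, 25, 36, 49] -> [-41, -38, -28, -27, -20, -1, 12, 18, 29, 42]
  [-47, 0, 6] -> [-47, 0, 6] -> [6, 0, -47] -> [-6, 0, 47] -> [-13, -7, 40]
  [-42, 4, -28, -40, -50, -14, -7, -50, 17, -48] -> [-42, 4, -28, -40, -50, -14, -7, 17, -48] -> [17, 4, -7, -14, -28, -40, -42, -48, -50] -> [-17, -4, 7, 14, 28, 40, 42, 48, 50] -> [-24, -11, 0, 7, 21, 33, 35, 41, 43]
  [47, -16, 17] -> [47, -16, 17] -> [47, 17, -16] -> [-47, -17, 16] -> [-54, -24, 9]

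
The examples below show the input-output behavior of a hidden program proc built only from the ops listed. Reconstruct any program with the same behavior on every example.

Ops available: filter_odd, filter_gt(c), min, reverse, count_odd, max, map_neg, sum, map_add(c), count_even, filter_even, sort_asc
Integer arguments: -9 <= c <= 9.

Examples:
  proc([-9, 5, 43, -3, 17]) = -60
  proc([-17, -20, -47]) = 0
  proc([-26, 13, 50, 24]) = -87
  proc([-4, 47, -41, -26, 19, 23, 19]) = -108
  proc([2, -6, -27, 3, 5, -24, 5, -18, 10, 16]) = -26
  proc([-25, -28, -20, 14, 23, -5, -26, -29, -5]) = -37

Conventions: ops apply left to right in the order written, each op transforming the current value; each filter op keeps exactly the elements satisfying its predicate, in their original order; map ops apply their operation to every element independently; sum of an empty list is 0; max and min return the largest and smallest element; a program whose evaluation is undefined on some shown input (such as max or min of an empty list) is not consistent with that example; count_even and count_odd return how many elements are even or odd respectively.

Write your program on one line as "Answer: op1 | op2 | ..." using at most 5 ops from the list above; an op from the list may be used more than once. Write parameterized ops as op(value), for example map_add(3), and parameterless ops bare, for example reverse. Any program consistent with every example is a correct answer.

filter_gt(-8) | filter_gt(9) | map_neg | sum

Check, running the answer program on each example:
  [-9, 5, 43, -3, 17] -> [5, 43, -3, 17] -> [43, 17] -> [-43, -17] -> -60
  [-17, -20, -47] -> [] -> [] -> [] -> 0
  [-26, 13, 50, 24] -> [13, 50, 24] -> [13, 50, 24] -> [-13, -50, -24] -> -87
  [-4, 47, -41, -26, 19, 23, 19] -> [-4, 47, 19, 23, 19] -> [47, 19, 23, 19] -> [-47, -19, -23, -19] -> -108
  [2, -6, -27, 3, 5, -24, 5, -18, 10, 16] -> [2, -6, 3, 5, 5, 10, 16] -> [10, 16] -> [-10, -16] -> -26
  [-25, -28, -20, 14, 23, -5, -26, -29, -5] -> [14, 23, -5, -5] -> [14, 23] -> [-14, -23] -> -37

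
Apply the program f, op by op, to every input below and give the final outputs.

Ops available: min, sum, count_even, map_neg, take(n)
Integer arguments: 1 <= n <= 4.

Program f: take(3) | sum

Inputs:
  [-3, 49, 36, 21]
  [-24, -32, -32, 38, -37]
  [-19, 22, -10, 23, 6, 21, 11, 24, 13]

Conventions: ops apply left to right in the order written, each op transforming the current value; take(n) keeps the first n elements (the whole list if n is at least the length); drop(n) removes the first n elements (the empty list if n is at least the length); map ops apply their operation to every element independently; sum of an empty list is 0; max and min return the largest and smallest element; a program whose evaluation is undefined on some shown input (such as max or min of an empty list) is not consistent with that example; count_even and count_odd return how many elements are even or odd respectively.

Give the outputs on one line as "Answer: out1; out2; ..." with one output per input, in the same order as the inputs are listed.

82; -88; -7

Execution, op by op:
  [-3, 49, 36, 21] -> [-3, 49, 36] -> 82
  [-24, -32, -32, 38, -37] -> [-24, -32, -32] -> -88
  [-19, 22, -10, 23, 6, 21, 11, 24, 13] -> [-19, 22, -10] -> -7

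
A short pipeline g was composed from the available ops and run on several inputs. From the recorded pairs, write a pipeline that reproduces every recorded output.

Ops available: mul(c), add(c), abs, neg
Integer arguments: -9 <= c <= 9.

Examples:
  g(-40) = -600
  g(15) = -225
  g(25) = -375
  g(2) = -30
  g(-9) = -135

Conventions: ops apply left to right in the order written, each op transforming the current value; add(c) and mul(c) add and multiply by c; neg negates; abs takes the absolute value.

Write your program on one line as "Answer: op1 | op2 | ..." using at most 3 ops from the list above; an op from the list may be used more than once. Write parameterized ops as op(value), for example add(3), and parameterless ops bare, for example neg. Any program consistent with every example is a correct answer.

mul(3) | abs | mul(-5)

Check, running the answer program on each example:
  -40 -> -120 -> 120 -> -600
  15 -> 45 -> 45 -> -225
  25 -> 75 -> 75 -> -375
  2 -> 6 -> 6 -> -30
  -9 -> -27 -> 27 -> -135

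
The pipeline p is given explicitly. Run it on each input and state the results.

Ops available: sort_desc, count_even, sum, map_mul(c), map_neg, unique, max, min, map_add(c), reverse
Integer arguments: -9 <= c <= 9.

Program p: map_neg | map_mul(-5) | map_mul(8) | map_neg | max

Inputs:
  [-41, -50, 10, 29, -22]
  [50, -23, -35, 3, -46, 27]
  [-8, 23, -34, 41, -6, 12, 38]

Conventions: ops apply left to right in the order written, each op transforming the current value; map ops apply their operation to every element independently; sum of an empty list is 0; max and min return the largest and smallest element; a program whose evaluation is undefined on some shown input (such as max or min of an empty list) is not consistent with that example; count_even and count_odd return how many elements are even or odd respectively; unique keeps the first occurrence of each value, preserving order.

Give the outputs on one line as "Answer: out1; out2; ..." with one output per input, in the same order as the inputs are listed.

2000; 1840; 1360

Execution, op by op:
  [-41, -50, 10, 29, -22] -> [41, 50, -10, -29, 22] -> [-205, -250, 50, 145, -110] -> [-1640, -2000, 400, 1160, -880] -> [1640, 2000, -400, -1160, 880] -> 2000
  [50, -23, -35, 3, -46, 27] -> [-50, 23, 35, -3, 46, -27] -> [250, -115, -175, 15, -230, 135] -> [2000, -920, -1400, 120, -1840, 1080] -> [-2000, 920, 1400, -120, 1840, -1080] -> 1840
  [-8, 23, -34, 41, -6, 12, 38] -> [8, -23, 34, -41, 6, -12, -38] -> [-40, 115, -170, 205, -30, 60, 190] -> [-320, 920, -1360, 1640, -240, 480, 1520] -> [320, -920, 1360, -1640, 240, -480, -1520] -> 1360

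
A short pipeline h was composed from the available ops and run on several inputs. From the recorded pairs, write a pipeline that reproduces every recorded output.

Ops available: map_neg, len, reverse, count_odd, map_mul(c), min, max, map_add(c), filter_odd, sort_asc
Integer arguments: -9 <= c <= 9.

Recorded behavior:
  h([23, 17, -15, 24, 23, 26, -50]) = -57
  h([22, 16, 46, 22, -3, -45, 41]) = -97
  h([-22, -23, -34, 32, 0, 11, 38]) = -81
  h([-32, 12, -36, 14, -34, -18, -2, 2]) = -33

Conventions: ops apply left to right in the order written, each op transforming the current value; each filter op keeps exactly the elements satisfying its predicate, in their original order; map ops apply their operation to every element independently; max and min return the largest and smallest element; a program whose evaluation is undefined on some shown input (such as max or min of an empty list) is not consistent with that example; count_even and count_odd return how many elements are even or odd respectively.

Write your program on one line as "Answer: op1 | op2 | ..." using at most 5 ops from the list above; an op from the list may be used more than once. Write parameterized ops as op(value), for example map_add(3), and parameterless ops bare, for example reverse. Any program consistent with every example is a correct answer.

map_mul(2) | map_add(5) | map_neg | min

Check, running the answer program on each example:
  [23, 17, -15, 24, 23, 26, -50] -> [46, 34, -30, 48, 46, 52, -100] -> [51, 39, -25, 53, 51, 57, -95] -> [-51, -39, 25, -53, -51, -57, 95] -> -57
  [22, 16, 46, 22, -3, -45, 41] -> [44, 32, 92, 44, -6, -90, 82] -> [49, 37, 97, 49, -1, -85, 87] -> [-49, -37, -97, -49, 1, 85, -87] -> -97
  [-22, -23, -34, 32, 0, 11, 38] -> [-44, -46, -68, 64, 0, 22, 76] -> [-39, -41, -63, 69, 5, 27, 81] -> [39, 41, 63, -69, -5, -27, -81] -> -81
  [-32, 12, -36, 14, -34, -18, -2, 2] -> [-64, 24, -72, 28, -68, -36, -4, 4] -> [-59, 29, -67, 33, -63, -31, 1, 9] -> [59, -29, 67, -33, 63, 31, -1, -9] -> -33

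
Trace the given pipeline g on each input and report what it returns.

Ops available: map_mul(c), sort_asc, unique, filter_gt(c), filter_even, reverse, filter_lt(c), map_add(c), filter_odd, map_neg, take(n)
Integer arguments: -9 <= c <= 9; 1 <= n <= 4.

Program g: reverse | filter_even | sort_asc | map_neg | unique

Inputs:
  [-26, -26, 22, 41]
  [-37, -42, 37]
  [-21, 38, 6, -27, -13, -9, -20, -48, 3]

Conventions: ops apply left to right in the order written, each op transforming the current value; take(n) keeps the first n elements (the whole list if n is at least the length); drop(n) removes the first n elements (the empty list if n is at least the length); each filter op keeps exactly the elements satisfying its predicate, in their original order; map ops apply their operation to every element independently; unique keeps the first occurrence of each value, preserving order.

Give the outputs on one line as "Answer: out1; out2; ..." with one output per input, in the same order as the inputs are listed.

[26, -22]; [42]; [48, 20, -6, -38]

Execution, op by op:
  [-26, -26, 22, 41] -> [41, 22, -26, -26] -> [22, -26, -26] -> [-26, -26, 22] -> [26, 26, -22] -> [26, -22]
  [-37, -42, 37] -> [37, -42, -37] -> [-42] -> [-42] -> [42] -> [42]
  [-21, 38, 6, -27, -13, -9, -20, -48, 3] -> [3, -48, -20, -9, -13, -27, 6, 38, -21] -> [-48, -20, 6, 38] -> [-48, -20, 6, 38] -> [48, 20, -6, -38] -> [48, 20, -6, -38]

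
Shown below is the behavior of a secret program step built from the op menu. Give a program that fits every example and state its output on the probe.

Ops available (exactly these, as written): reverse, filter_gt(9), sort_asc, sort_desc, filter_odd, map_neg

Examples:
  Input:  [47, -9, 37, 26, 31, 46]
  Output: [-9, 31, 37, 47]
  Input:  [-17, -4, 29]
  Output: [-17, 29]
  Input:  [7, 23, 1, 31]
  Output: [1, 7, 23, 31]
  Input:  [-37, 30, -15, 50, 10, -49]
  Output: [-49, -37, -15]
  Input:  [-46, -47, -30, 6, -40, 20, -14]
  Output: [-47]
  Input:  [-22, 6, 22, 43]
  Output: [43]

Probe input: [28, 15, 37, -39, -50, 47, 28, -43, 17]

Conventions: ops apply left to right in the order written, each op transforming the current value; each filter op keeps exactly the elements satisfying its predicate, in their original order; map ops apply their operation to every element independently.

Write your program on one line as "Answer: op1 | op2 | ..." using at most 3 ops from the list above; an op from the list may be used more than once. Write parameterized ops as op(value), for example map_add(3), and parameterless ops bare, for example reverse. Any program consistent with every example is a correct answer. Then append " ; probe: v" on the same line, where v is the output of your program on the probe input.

filter_odd | sort_asc ; probe: [-43, -39, 15, 17, 37, 47]

Check, running the answer program on each example:
  [47, -9, 37, 26, 31, 46] -> [47, -9, 37, 31] -> [-9, 31, 37, 47]
  [-17, -4, 29] -> [-17, 29] -> [-17, 29]
  [7, 23, 1, 31] -> [7, 23, 1, 31] -> [1, 7, 23, 31]
  [-37, 30, -15, 50, 10, -49] -> [-37, -15, -49] -> [-49, -37, -15]
  [-46, -47, -30, 6, -40, 20, -14] -> [-47] -> [-47]
  [-22, 6, 22, 43] -> [43] -> [43]
  probe: [28, 15, 37, -39, -50, 47, 28, -43, 17] -> [15, 37, -39, 47, -43, 17] -> [-43, -39, 15, 17, 37, 47]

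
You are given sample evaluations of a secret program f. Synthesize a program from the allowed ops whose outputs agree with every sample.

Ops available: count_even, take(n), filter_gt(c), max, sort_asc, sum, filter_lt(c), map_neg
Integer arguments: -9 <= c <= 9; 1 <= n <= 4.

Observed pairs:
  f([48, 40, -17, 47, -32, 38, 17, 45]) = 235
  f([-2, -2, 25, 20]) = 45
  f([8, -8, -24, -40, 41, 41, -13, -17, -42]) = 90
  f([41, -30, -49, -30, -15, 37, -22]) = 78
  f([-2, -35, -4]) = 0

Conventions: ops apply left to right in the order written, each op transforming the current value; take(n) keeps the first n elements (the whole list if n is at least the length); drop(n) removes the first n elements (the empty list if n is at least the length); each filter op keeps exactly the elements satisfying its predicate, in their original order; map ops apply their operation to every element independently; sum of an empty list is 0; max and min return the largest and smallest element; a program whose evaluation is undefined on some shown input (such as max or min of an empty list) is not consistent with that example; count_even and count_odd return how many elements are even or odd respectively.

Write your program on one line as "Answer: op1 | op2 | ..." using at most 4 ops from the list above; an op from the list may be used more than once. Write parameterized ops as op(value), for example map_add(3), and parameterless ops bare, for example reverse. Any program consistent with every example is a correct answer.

filter_gt(0) | sort_asc | sum

Check, running the answer program on each example:
  [48, 40, -17, 47, -32, 38, 17, 45] -> [48, 40, 47, 38, 17, 45] -> [17, 38, 40, 45, 47, 48] -> 235
  [-2, -2, 25, 20] -> [25, 20] -> [20, 25] -> 45
  [8, -8, -24, -40, 41, 41, -13, -17, -42] -> [8, 41, 41] -> [8, 41, 41] -> 90
  [41, -30, -49, -30, -15, 37, -22] -> [41, 37] -> [37, 41] -> 78
  [-2, -35, -4] -> [] -> [] -> 0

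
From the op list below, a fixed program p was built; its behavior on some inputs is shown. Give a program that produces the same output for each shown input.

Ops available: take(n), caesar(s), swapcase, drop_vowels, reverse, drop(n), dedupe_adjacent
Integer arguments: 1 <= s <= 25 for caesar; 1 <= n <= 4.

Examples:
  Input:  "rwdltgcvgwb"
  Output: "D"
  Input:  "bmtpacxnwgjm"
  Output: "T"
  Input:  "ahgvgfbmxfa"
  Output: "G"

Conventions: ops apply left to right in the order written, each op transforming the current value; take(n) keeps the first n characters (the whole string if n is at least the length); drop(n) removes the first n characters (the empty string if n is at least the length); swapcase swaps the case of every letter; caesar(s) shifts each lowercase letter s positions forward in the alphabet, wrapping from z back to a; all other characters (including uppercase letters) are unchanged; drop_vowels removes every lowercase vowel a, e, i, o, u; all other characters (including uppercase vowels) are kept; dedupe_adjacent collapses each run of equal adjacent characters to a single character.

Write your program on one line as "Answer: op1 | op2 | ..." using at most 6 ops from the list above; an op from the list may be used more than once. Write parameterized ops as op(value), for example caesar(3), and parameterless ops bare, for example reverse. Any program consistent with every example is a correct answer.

drop(2) | swapcase | take(3) | reverse | drop(2)

Check, running the answer program on each example:
  "rwdltgcvgwb" -> "dltgcvgwb" -> "DLTGCVGWB" -> "DLT" -> "TLD" -> "D"
  "bmtpacxnwgjm" -> "tpacxnwgjm" -> "TPACXNWGJM" -> "TPA" -> "APT" -> "T"
  "ahgvgfbmxfa" -> "gvgfbmxfa" -> "GVGFBMXFA" -> "GVG" -> "GVG" -> "G"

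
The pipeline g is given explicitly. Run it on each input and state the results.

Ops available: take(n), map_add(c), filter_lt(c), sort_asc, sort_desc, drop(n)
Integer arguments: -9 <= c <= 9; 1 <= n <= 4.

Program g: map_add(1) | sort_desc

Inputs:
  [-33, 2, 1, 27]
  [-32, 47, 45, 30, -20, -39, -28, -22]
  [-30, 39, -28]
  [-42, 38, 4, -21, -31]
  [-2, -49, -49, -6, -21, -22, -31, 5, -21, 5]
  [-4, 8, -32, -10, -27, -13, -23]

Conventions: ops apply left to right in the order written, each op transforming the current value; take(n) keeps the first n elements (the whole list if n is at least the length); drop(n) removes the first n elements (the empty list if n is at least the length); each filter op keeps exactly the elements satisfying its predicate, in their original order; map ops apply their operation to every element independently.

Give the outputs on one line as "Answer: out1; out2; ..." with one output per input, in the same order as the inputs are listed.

[28, 3, 2, -32]; [48, 46, 31, -19, -21, -27, -31, -38]; [40, -27, -29]; [39, 5, -20, -30, -41]; [6, 6, -1, -5, -20, -20, -21, -30, -48, -48]; [9, -3, -9, -12, -22, -26, -31]

Execution, op by op:
  [-33, 2, 1, 27] -> [-32, 3, 2, 28] -> [28, 3, 2, -32]
  [-32, 47, 45, 30, -20, -39, -28, -22] -> [-31, 48, 46, 31, -19, -38, -27, -21] -> [48, 46, 31, -19, -21, -27, -31, -38]
  [-30, 39, -28] -> [-29, 40, -27] -> [40, -27, -29]
  [-42, 38, 4, -21, -31] -> [-41, 39, 5, -20, -30] -> [39, 5, -20, -30, -41]
  [-2, -49, -49, -6, -21, -22, -31, 5, -21, 5] -> [-1, -48, -48, -5, -20, -21, -30, 6, -20, 6] -> [6, 6, -1, -5, -20, -20, -21, -30, -48, -48]
  [-4, 8, -32, -10, -27, -13, -23] -> [-3, 9, -31, -9, -26, -12, -22] -> [9, -3, -9, -12, -22, -26, -31]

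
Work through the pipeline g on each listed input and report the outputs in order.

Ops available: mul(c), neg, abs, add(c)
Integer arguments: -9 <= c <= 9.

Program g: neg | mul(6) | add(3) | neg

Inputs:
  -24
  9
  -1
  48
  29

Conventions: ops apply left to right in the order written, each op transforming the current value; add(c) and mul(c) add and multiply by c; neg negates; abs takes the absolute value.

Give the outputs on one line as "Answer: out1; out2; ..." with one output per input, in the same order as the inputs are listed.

Execution, op by op:
  -24 -> 24 -> 144 -> 147 -> -147
  9 -> -9 -> -54 -> -51 -> 51
  -1 -> 1 -> 6 -> 9 -> -9
  48 -> -48 -> -288 -> -285 -> 285
  29 -> -29 -> -174 -> -171 -> 171

-147; 51; -9; 285; 171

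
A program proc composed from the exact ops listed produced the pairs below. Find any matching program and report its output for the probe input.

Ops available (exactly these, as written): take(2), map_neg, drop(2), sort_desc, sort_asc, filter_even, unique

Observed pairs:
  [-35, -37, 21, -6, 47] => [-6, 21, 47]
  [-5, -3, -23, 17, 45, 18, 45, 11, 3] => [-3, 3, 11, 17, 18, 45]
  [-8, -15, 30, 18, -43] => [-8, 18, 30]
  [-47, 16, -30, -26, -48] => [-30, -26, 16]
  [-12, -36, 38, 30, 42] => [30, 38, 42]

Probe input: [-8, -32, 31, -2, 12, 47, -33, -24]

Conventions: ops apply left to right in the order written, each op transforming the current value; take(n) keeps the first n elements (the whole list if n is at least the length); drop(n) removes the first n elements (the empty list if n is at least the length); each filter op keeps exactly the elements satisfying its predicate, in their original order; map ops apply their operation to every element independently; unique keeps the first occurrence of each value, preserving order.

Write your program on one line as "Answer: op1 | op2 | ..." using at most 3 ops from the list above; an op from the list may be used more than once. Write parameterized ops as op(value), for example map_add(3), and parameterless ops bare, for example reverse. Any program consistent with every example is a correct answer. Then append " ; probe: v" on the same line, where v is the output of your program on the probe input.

sort_asc | unique | drop(2) ; probe: [-24, -8, -2, 12, 31, 47]

Check, running the answer program on each example:
  [-35, -37, 21, -6, 47] -> [-37, -35, -6, 21, 47] -> [-37, -35, -6, 21, 47] -> [-6, 21, 47]
  [-5, -3, -23, 17, 45, 18, 45, 11, 3] -> [-23, -5, -3, 3, 11, 17, 18, 45, 45] -> [-23, -5, -3, 3, 11, 17, 18, 45] -> [-3, 3, 11, 17, 18, 45]
  [-8, -15, 30, 18, -43] -> [-43, -15, -8, 18, 30] -> [-43, -15, -8, 18, 30] -> [-8, 18, 30]
  [-47, 16, -30, -26, -48] -> [-48, -47, -30, -26, 16] -> [-48, -47, -30, -26, 16] -> [-30, -26, 16]
  [-12, -36, 38, 30, 42] -> [-36, -12, 30, 38, 42] -> [-36, -12, 30, 38, 42] -> [30, 38, 42]
  probe: [-8, -32, 31, -2, 12, 47, -33, -24] -> [-33, -32, -24, -8, -2, 12, 31, 47] -> [-33, -32, -24, -8, -2, 12, 31, 47] -> [-24, -8, -2, 12, 31, 47]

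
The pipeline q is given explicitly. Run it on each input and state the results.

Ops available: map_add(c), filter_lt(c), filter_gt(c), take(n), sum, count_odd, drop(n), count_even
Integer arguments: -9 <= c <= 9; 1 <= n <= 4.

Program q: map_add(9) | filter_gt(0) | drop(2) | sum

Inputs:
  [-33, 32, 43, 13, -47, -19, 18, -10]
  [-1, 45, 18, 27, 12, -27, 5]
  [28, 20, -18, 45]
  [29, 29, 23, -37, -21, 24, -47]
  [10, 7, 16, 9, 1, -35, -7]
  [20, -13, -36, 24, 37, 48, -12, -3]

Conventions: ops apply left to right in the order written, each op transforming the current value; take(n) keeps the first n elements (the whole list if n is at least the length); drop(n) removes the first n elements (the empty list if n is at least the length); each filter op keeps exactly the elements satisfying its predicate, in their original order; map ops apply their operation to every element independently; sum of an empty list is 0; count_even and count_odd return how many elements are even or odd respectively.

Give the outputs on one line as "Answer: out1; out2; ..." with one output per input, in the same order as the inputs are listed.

Execution, op by op:
  [-33, 32, 43, 13, -47, -19, 18, -10] -> [-24, 41, 52, 22, -38, -10, 27, -1] -> [41, 52, 22, 27] -> [22, 27] -> 49
  [-1, 45, 18, 27, 12, -27, 5] -> [8, 54, 27, 36, 21, -18, 14] -> [8, 54, 27, 36, 21, 14] -> [27, 36, 21, 14] -> 98
  [28, 20, -18, 45] -> [37, 29, -9, 54] -> [37, 29, 54] -> [54] -> 54
  [29, 29, 23, -37, -21, 24, -47] -> [38, 38, 32, -28, -12, 33, -38] -> [38, 38, 32, 33] -> [32, 33] -> 65
  [10, 7, 16, 9, 1, -35, -7] -> [19, 16, 25, 18, 10, -26, 2] -> [19, 16, 25, 18, 10, 2] -> [25, 18, 10, 2] -> 55
  [20, -13, -36, 24, 37, 48, -12, -3] -> [29, -4, -27, 33, 46, 57, -3, 6] -> [29, 33, 46, 57, 6] -> [46, 57, 6] -> 109

49; 98; 54; 65; 55; 109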